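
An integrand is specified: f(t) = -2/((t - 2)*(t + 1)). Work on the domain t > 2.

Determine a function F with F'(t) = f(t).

The denominator factors as (t - 2)*(t + 1); partial fractions split f into directly integrable pieces: 2/(3*(t + 1)) - 2/(3*(t - 2)).
Check: d/dt[-2*log(t - 2)/3 + 2*log(t + 1)/3] = -2/(t**2 - t - 2), which equals f(t).

An antiderivative is F(t) = -2*log(t - 2)/3 + 2*log(t + 1)/3.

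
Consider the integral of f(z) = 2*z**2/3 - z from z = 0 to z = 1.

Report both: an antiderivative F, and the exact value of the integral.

The integrand splits into summands that can be handled one at a time.
F(z) = z**2*(4*z - 9)/18 is an antiderivative of f.
Check: d/dz[z**2*(4*z - 9)/18] = 2*z**2/3 - z = f(z).
F(1) = -5/18; F(0) = 0.
Integral = F(1) - F(0) = -5/18.

Antiderivative: F(z) = z**2*(4*z - 9)/18; value = -5/18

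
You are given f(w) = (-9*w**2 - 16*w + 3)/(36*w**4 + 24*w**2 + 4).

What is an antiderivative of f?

Recognize the product-rule pattern: f = u'v + uv' with u = 1/(3*w**2 + 1), v = 3*w/4 + 2/3, so integration by parts undoes it.
Check: d/dw[3*w/(12*w**2 + 4) + 2/(9*w**2 + 3)] = (-9*w**2 - 16*w + 3)/(36*w**4 + 24*w**2 + 4) = f(w).

An antiderivative is F(w) = 3*w/(12*w**2 + 4) + 2/(9*w**2 + 3).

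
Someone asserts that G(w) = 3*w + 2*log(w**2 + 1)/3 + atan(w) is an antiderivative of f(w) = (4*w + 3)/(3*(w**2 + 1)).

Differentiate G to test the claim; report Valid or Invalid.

Invalid: d/dw[G] - f = 3, which is not 0.

d/dw[G] = (9*w**2 + 4*w + 12)/(3*w**2 + 3)
d/dw[G] - f(w) = 3 != 0.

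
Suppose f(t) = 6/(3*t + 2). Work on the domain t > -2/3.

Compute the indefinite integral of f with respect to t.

Recover f(t) by differentiating a candidate F(t); any mismatch rules it out.
Check: d/dt[2*log(3*t + 2)] = 6/(3*t + 2) = f(t).

F(t) = 2*log(3*t + 2) + C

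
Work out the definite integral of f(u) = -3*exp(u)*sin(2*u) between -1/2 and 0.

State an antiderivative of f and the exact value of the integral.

Antiderivative: F(u) = 3*(-sin(2*u) + 2*cos(2*u))*exp(u)/5; value = -6*exp(-1/2)*cos(1)/5 - 3*exp(-1/2)*sin(1)/5 + 6/5

For F(u) to be correct the identity F'(u) - f(u) = 0 must hold.
F(u) = 3*(-sin(2*u) + 2*cos(2*u))*exp(u)/5 is an antiderivative of f.
Check: d/du[3*(-sin(2*u) + 2*cos(2*u))*exp(u)/5] = -3*exp(u)*sin(2*u) = f(u).
F(0) = 6/5; F(-1/2) = 3*exp(-1/2)*sin(1)/5 + 6*exp(-1/2)*cos(1)/5.
Integral = F(0) - F(-1/2) = -6*exp(-1/2)*cos(1)/5 - 3*exp(-1/2)*sin(1)/5 + 6/5.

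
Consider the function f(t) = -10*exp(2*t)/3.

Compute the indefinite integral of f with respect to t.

For F(t) to be correct the identity F'(t) - f(t) = 0 must hold.
Check: d/dt[-5*exp(2*t)/3] = -10*exp(2*t)/3 = f(t).

F(t) = -5*exp(2*t)/3 + C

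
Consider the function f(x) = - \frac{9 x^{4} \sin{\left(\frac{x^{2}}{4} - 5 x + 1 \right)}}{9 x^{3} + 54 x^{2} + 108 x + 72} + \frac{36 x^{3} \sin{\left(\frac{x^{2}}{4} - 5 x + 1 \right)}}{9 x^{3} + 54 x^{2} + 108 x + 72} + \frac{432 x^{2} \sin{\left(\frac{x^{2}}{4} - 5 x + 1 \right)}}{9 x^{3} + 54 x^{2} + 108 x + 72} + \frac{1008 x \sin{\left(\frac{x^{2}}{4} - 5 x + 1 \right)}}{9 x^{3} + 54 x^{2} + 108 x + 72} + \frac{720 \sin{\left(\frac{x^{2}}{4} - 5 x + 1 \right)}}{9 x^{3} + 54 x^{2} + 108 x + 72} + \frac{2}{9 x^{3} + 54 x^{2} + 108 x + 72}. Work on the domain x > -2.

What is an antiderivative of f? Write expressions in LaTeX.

An antiderivative is F(x) = \frac{18 x^{2} \cos{\left(\frac{x^{2}}{4} - 5 x + 1 \right)} + 72 x \cos{\left(\frac{x^{2}}{4} - 5 x + 1 \right)} + 72 \cos{\left(\frac{x^{2}}{4} - 5 x + 1 \right)} - 1}{9 \left(x + 2\right)^{2}}.

The integrand splits into summands that can be handled one at a time.
Check: d/dx[\frac{18 x^{2} \cos{\left(\frac{x^{2}}{4} - 5 x + 1 \right)} + 72 x \cos{\left(\frac{x^{2}}{4} - 5 x + 1 \right)} + 72 \cos{\left(\frac{x^{2}}{4} - 5 x + 1 \right)} - 1}{9 \left(x + 2\right)^{2}}] = \frac{- 9 x^{4} \sin{\left(\frac{x^{2}}{4} - 5 x + 1 \right)} + 36 x^{3} \sin{\left(\frac{x^{2}}{4} - 5 x + 1 \right)} + 432 x^{2} \sin{\left(\frac{x^{2}}{4} - 5 x + 1 \right)} + 1008 x \sin{\left(\frac{x^{2}}{4} - 5 x + 1 \right)} + 720 \sin{\left(\frac{x^{2}}{4} - 5 x + 1 \right)} + 2}{9 x^{3} + 54 x^{2} + 108 x + 72}, which equals f(x).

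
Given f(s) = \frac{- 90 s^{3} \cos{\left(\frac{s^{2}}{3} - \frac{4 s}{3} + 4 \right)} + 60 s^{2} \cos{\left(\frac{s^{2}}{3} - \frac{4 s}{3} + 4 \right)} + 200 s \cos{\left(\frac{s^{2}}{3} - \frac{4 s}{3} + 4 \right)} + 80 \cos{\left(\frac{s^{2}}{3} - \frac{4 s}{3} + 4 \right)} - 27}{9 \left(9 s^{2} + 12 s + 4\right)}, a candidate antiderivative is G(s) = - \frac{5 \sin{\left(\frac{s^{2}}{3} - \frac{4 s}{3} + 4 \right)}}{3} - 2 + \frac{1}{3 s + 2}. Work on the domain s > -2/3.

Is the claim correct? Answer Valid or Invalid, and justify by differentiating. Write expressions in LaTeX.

d/ds[G] = \frac{- 90 s^{3} \cos{\left(\frac{s^{2}}{3} - \frac{4 s}{3} + 4 \right)} + 60 s^{2} \cos{\left(\frac{s^{2}}{3} - \frac{4 s}{3} + 4 \right)} + 200 s \cos{\left(\frac{s^{2}}{3} - \frac{4 s}{3} + 4 \right)} + 80 \cos{\left(\frac{s^{2}}{3} - \frac{4 s}{3} + 4 \right)} - 27}{81 s^{2} + 108 s + 36}
This equals f(s) exactly, so the claim holds.

Valid: G'(s) = f(s).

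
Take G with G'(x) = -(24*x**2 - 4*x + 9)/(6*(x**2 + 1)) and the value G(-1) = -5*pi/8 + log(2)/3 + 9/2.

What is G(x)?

For G(x) to be correct, d/dx[G] must agree with the stated G'(x) identically.
A general antiderivative is -4*x + log(x**2 + 1)/3 + 5*atan(x)/2 + C.
The condition gives C = -5*pi/8 + log(2)/3 + 9/2 - (-5*pi/8 + log(2)/3 + 4) = 1/2.
So G(x) = -(24*x - 2*log(x**2 + 1) - 15*atan(x) - 3)/6.
Check: d/dx[-(24*x - 2*log(x**2 + 1) - 15*atan(x) - 3)/6] = (-24*x**2 + 4*x - 9)/(6*x**2 + 6), which equals G'(x).

G(x) = -(24*x - 2*log(x**2 + 1) - 15*atan(x) - 3)/6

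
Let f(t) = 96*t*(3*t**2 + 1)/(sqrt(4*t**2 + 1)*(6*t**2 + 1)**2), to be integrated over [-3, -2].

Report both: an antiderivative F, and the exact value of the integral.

Recognize the product-rule pattern: f = u'v + uv' with u = -4*sqrt(4*t**2 + 1), v = 1/(2*t**2 + 1/3), so integration by parts undoes it.
F(t) = -12*sqrt(4*t**2 + 1)/(6*t**2 + 1) is an antiderivative of f.
Check: d/dt[-12*sqrt(4*t**2 + 1)/(6*t**2 + 1)] = (288*t**3 + 96*t)/(36*t**4*sqrt(4*t**2 + 1) + 12*t**2*sqrt(4*t**2 + 1) + sqrt(4*t**2 + 1)), which equals f(t).
F(-2) = -12*sqrt(17)/25; F(-3) = -12*sqrt(37)/55.
Integral = F(-2) - F(-3) = -12*sqrt(17)/25 + 12*sqrt(37)/55.

Antiderivative: F(t) = -12*sqrt(4*t**2 + 1)/(6*t**2 + 1); value = -12*sqrt(17)/25 + 12*sqrt(37)/55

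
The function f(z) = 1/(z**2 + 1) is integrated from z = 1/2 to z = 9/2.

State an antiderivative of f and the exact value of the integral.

Antiderivative: F(z) = atan(z); value = -atan(1/2) + atan(9/2)

A candidate is checked by its d/dz: the result must match f(z).
F(z) = atan(z) is an antiderivative of f.
Check: d/dz[atan(z)] = 1/(z**2 + 1) = f(z).
F(9/2) = atan(9/2); F(1/2) = atan(1/2).
Integral = F(9/2) - F(1/2) = -atan(1/2) + atan(9/2).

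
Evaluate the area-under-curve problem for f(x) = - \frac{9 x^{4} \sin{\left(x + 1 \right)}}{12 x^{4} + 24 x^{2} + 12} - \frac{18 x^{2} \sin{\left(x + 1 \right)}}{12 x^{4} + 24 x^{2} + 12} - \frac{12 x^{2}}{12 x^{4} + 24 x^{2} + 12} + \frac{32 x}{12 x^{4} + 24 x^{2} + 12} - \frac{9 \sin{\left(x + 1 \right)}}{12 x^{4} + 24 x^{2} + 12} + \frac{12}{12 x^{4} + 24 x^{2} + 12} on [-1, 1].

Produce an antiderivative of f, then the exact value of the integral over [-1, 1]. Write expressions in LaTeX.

Antiderivative: F(x) = \frac{x}{x^{2} + 1} + \frac{3 \cos{\left(x + 1 \right)}}{4} - \frac{4}{3 x^{2} + 3}; value = \frac{3 \cos{\left(2 \right)}}{4} + \frac{1}{4}

Integrate term by term and add the pieces.
F(x) = \frac{x}{x^{2} + 1} + \frac{3 \cos{\left(x + 1 \right)}}{4} - \frac{4}{3 x^{2} + 3} is an antiderivative of f.
Check: d/dx[\frac{x}{x^{2} + 1} + \frac{3 \cos{\left(x + 1 \right)}}{4} - \frac{4}{3 x^{2} + 3}] = \frac{- 9 x^{4} \sin{\left(x + 1 \right)} - 18 x^{2} \sin{\left(x + 1 \right)} - 12 x^{2} + 32 x - 9 \sin{\left(x + 1 \right)} + 12}{12 x^{4} + 24 x^{2} + 12}, which equals f(x).
F(1) = \frac{3 \cos{\left(2 \right)}}{4} - \frac{1}{6}; F(-1) = - \frac{5}{12}.
Integral = F(1) - F(-1) = \frac{3 \cos{\left(2 \right)}}{4} + \frac{1}{4}.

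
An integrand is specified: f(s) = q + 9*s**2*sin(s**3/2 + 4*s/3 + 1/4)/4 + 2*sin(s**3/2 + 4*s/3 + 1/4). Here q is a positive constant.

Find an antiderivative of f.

An antiderivative is F(s) = q*s - 3*cos(s**3/2 + 4*s/3 + 1/4)/2.

The integrand splits into summands that can be handled one at a time.
Check: d/ds[q*s - 3*cos(s**3/2 + 4*s/3 + 1/4)/2] = q + 9*s**2*sin(s**3/2 + 4*s/3 + 1/4)/4 + 2*sin(s**3/2 + 4*s/3 + 1/4) = f(s).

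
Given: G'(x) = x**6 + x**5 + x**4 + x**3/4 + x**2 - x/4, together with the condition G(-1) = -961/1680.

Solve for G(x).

The integrand splits into summands that can be handled one at a time.
A general antiderivative is x**7/7 + x**6/6 + x**5/5 + x**4/16 + x**3/3 - x**2/8 + C.
The condition gives C = -961/1680 - (-961/1680) = 0.
So G(x) = x**7/7 + x**6/6 + x**5/5 + x**4/16 + x**3/3 - x**2/8.
Check: d/dx[x**7/7 + x**6/6 + x**5/5 + x**4/16 + x**3/3 - x**2/8] = x**6 + x**5 + x**4 + x**3/4 + x**2 - x/4 = G'(x).

G(x) = x**7/7 + x**6/6 + x**5/5 + x**4/16 + x**3/3 - x**2/8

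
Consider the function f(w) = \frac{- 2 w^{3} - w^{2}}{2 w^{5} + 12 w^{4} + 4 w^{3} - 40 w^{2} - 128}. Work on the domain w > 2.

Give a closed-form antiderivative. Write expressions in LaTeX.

Factor the denominator (2 \left(w - 2\right) \left(w + 4\right)^{2} \left(w^{2} + 2\right)) and decompose: f = - \frac{43 w + 26}{972 \left(w^{2} + 2\right)} + \frac{22}{243 \left(w + 4\right)} - \frac{14}{27 \left(w + 4\right)^{2}} - \frac{5}{108 \left(w - 2\right)}; each piece integrates to a log, atan, or power term.
Check: d/dw[\frac{- 90 \left(w + 4\right) \log{\left(w - 2 \right)} + 176 \left(w + 4\right) \log{\left(w + 4 \right)} - 43 \left(w + 4\right) \log{\left(w^{2} + 2 \right)} - 26 \sqrt{2} \left(w + 4\right) \operatorname{atan}{\left(\frac{\sqrt{2} w}{2} \right)} + 1008}{1944 \left(w + 4\right)}] = \frac{- 2 w^{3} - w^{2}}{2 w^{5} + 12 w^{4} + 4 w^{3} - 40 w^{2} - 128} = f(w).

An antiderivative is F(w) = \frac{- 90 \left(w + 4\right) \log{\left(w - 2 \right)} + 176 \left(w + 4\right) \log{\left(w + 4 \right)} - 43 \left(w + 4\right) \log{\left(w^{2} + 2 \right)} - 26 \sqrt{2} \left(w + 4\right) \operatorname{atan}{\left(\frac{\sqrt{2} w}{2} \right)} + 1008}{1944 \left(w + 4\right)}.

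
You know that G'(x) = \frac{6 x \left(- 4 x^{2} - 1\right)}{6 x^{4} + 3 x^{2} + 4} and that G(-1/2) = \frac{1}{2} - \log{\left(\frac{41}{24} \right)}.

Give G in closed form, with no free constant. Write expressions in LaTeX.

G(x) = \frac{1}{2} - \log{\left(2 x^{4} + x^{2} + \frac{4}{3} \right)}

G'(x) matches the chain-rule pattern g'(h)*h' with inner function h(x) = 2 x^{4} + x^{2} + \frac{4}{3}; substituting u = h(x) collapses the integral.
A general antiderivative is - \log{\left(2 x^{4} + x^{2} + \frac{4}{3} \right)} + C.
The condition gives C = \frac{1}{2} - \log{\left(\frac{41}{24} \right)} - (- \log{\left(\frac{41}{24} \right)}) = \frac{1}{2}.
So G(x) = \frac{1}{2} - \log{\left(2 x^{4} + x^{2} + \frac{4}{3} \right)}.
Check: d/dx[\frac{1}{2} - \log{\left(2 x^{4} + x^{2} + \frac{4}{3} \right)}] = \frac{- 24 x^{3} - 6 x}{6 x^{4} + 3 x^{2} + 4}, which equals G'(x).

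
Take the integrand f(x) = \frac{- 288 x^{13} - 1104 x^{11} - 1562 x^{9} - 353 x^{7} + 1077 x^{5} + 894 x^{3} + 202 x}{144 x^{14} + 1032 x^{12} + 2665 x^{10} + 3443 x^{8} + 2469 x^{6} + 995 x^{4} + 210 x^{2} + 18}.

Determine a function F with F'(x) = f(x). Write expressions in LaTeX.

An antiderivative is F(x) = \frac{- 8 x^{2} + 2 \left(3 x^{2} + 1\right) \left(4 x^{2} + 3\right) \log{\left(2 x^{2} + 2 \right)} - 2 \left(3 x^{2} + 1\right) \left(4 x^{2} + 3\right) \log{\left(\frac{x^{4}}{2} + 2 x^{2} + 1 \right)} - 11}{2 \left(3 x^{2} + 1\right) \left(4 x^{2} + 3\right)}.

Whatever form F(x) takes, F'(x) = f(x) is non-negotiable.
Check: d/dx[\frac{- 8 x^{2} + 2 \left(3 x^{2} + 1\right) \left(4 x^{2} + 3\right) \log{\left(2 x^{2} + 2 \right)} - 2 \left(3 x^{2} + 1\right) \left(4 x^{2} + 3\right) \log{\left(\frac{x^{4}}{2} + 2 x^{2} + 1 \right)} - 11}{2 \left(3 x^{2} + 1\right) \left(4 x^{2} + 3\right)}] = \frac{- 288 x^{13} - 1104 x^{11} - 1562 x^{9} - 353 x^{7} + 1077 x^{5} + 894 x^{3} + 202 x}{144 x^{14} + 1032 x^{12} + 2665 x^{10} + 3443 x^{8} + 2469 x^{6} + 995 x^{4} + 210 x^{2} + 18} = f(x).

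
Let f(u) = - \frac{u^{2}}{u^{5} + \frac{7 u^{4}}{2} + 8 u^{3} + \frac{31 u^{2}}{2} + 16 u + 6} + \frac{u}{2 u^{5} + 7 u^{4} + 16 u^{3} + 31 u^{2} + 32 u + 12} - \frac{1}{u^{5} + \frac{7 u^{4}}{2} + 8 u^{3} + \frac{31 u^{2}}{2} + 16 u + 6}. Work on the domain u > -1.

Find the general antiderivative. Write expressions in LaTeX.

F(u) = \frac{130 \left(u + 1\right) \log{\left(u + 1 \right)} - 128 \left(u + 1\right) \log{\left(u + \frac{3}{2} \right)} - \left(u + 1\right) \log{\left(u^{2} + 4 \right)} - 6 \left(u + 1\right) \operatorname{atan}{\left(\frac{u}{2} \right)} + 50}{50 \left(u + 1\right)} + C

The denominator factors as \left(u + 1\right)^{2} \left(2 u + 3\right) \left(u^{2} + 4\right); partial fractions split f into directly integrable pieces: - \frac{u + 6}{25 \left(u^{2} + 4\right)} - \frac{128}{25 \left(2 u + 3\right)} + \frac{13}{5 \left(u + 1\right)} - \frac{1}{\left(u + 1\right)^{2}}.
Check: d/du[\frac{130 \left(u + 1\right) \log{\left(u + 1 \right)} - 128 \left(u + 1\right) \log{\left(u + \frac{3}{2} \right)} - \left(u + 1\right) \log{\left(u^{2} + 4 \right)} - 6 \left(u + 1\right) \operatorname{atan}{\left(\frac{u}{2} \right)} + 50}{50 \left(u + 1\right)}] = \frac{- 2 u^{2} + u - 2}{2 u^{5} + 7 u^{4} + 16 u^{3} + 31 u^{2} + 32 u + 12}, which equals f(u).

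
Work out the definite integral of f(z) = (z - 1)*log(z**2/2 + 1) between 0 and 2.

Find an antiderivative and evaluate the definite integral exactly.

A candidate is checked by its d/dz: the result must match f(z).
F(z) = (-z**2 + z*(z - 2)*log(z**2/2 + 1) + 4*z + 2*log(z**2 + 2) - 4*sqrt(2)*atan(sqrt(2)*z/2))/2 is an antiderivative of f.
Check: d/dz[(-z**2 + z*(z - 2)*log(z**2/2 + 1) + 4*z + 2*log(z**2 + 2) - 4*sqrt(2)*atan(sqrt(2)*z/2))/2] = z*log(z**2/2 + 1) - log(z**2/2 + 1), which equals f(z).
F(2) = -2*sqrt(2)*atan(sqrt(2)) + log(6) + 2; F(0) = log(2).
Integral = F(2) - F(0) = -2*sqrt(2)*atan(sqrt(2)) - log(2) + log(6) + 2.

Antiderivative: F(z) = (-z**2 + z*(z - 2)*log(z**2/2 + 1) + 4*z + 2*log(z**2 + 2) - 4*sqrt(2)*atan(sqrt(2)*z/2))/2; value = -2*sqrt(2)*atan(sqrt(2)) - log(2) + log(6) + 2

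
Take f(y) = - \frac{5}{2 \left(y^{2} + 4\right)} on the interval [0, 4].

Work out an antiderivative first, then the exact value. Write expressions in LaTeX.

Antiderivative: F(y) = - \frac{5 \operatorname{atan}{\left(\frac{y}{2} \right)}}{4}; value = - \frac{5 \operatorname{atan}{\left(2 \right)}}{4}

Differentiate the proposed F(y) back; it has to land on f(y) exactly.
F(y) = - \frac{5 \operatorname{atan}{\left(\frac{y}{2} \right)}}{4} is an antiderivative of f.
Check: d/dy[- \frac{5 \operatorname{atan}{\left(\frac{y}{2} \right)}}{4}] = - \frac{5}{2 y^{2} + 8}, which equals f(y).
F(4) = - \frac{5 \operatorname{atan}{\left(2 \right)}}{4}; F(0) = 0.
Integral = F(4) - F(0) = - \frac{5 \operatorname{atan}{\left(2 \right)}}{4}.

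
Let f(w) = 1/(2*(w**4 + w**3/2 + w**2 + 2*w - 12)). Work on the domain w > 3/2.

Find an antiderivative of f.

Factor the denominator ((w + 2)*(2*w - 3)*(w**2 + 4)) and decompose: f = -(w + 14)/(200*(w**2 + 4)) + 8/(175*(2*w - 3)) - 1/(56*(w + 2)); each piece integrates to a log, atan, or power term.
Check: d/dw[(64*log(w - 3/2) - 50*log(w + 2) - 7*log(w**2 + 4) - 98*atan(w/2))/2800] = 1/(2*w**4 + w**3 + 2*w**2 + 4*w - 24), which equals f(w).

An antiderivative is F(w) = (64*log(w - 3/2) - 50*log(w + 2) - 7*log(w**2 + 4) - 98*atan(w/2))/2800.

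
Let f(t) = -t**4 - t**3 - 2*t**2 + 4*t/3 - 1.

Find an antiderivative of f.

Integrate term by term and add the pieces.
Check: d/dt[-t**5/5 - t**4/4 - 2*t**3/3 + 2*t**2/3 - t] = -t**4 - t**3 - 2*t**2 + 4*t/3 - 1 = f(t).

An antiderivative is F(t) = -t**5/5 - t**4/4 - 2*t**3/3 + 2*t**2/3 - t.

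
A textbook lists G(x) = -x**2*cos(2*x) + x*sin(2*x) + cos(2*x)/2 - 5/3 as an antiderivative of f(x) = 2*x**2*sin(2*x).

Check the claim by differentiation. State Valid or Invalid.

d/dx[G] = 2*x**2*sin(2*x)
This equals f(x) exactly, so the claim holds.

Valid - differentiating G returns exactly f.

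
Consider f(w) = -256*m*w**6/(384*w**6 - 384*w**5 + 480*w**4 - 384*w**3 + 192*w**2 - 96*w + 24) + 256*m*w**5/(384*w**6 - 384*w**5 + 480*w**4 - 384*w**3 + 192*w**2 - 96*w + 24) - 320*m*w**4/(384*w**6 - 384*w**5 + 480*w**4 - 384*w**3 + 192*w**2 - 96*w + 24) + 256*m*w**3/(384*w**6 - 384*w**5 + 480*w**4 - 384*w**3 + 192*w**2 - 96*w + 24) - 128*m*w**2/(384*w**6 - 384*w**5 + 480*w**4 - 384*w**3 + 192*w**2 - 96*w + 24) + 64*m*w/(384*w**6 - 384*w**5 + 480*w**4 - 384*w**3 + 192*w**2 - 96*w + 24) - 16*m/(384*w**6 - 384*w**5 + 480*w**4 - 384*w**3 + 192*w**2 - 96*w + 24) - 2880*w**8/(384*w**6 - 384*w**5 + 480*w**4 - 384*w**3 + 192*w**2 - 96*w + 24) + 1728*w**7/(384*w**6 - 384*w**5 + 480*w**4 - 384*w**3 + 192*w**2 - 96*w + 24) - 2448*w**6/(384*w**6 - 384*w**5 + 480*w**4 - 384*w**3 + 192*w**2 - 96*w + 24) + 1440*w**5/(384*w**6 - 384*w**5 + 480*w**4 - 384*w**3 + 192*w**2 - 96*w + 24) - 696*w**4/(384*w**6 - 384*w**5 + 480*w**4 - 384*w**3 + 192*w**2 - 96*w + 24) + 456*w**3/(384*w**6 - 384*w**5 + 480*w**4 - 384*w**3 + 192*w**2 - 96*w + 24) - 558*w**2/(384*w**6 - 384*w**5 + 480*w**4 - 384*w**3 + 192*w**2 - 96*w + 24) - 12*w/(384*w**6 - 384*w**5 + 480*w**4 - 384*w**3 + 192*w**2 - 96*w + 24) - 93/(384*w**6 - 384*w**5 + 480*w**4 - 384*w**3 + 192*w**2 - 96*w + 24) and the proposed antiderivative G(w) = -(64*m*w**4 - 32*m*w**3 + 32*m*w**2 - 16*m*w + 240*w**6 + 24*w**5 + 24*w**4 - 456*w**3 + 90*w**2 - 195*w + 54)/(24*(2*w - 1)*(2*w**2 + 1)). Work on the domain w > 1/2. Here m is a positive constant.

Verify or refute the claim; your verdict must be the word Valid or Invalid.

d/dw[G] = (-256*m*w**6 + 256*m*w**5 - 320*m*w**4 + 256*m*w**3 - 128*m*w**2 + 64*m*w - 16*m - 2880*w**8 + 1728*w**7 - 2352*w**6 + 1344*w**5 - 576*w**4 + 360*w**3 - 510*w**2 - 36*w - 87)/(384*w**6 - 384*w**5 + 480*w**4 - 384*w**3 + 192*w**2 - 96*w + 24)
d/dw[G] - f(w) = 1/4 != 0.

Invalid: d/dw[G] - f = 1/4, which is not 0.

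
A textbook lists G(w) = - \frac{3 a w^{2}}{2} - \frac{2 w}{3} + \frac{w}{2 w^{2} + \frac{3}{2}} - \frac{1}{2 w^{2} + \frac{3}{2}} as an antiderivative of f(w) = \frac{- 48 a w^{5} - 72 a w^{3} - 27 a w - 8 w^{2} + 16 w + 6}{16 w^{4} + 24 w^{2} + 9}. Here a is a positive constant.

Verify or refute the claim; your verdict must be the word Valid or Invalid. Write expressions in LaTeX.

Invalid: d/dw[G] - f = - \frac{2}{3}, which is not 0.

d/dw[G] = \frac{- 144 a w^{5} - 216 a w^{3} - 81 a w - 32 w^{4} - 72 w^{2} + 48 w}{48 w^{4} + 72 w^{2} + 27}
d/dw[G] - f(w) = - \frac{2}{3} != 0.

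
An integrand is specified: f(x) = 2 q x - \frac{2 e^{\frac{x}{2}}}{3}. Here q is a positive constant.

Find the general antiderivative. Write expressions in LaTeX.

F(x) = q x^{2} - \frac{4 e^{\frac{x}{2}}}{3} + C

Integrate term by term and add the pieces.
Check: d/dx[q x^{2} - \frac{4 e^{\frac{x}{2}}}{3}] = 2 q x - \frac{2 e^{\frac{x}{2}}}{3} = f(x).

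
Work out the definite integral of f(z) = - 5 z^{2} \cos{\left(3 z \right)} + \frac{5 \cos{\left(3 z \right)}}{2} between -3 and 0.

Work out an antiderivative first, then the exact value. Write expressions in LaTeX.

The integrand splits into summands that can be handled one at a time.
F(z) = - \frac{5 \left(18 z^{2} \sin{\left(3 z \right)} + 12 z \cos{\left(3 z \right)} - 13 \sin{\left(3 z \right)}\right)}{54} is an antiderivative of f.
Check: d/dz[- \frac{5 \left(18 z^{2} \sin{\left(3 z \right)} + 12 z \cos{\left(3 z \right)} - 13 \sin{\left(3 z \right)}\right)}{54}] = - 5 z^{2} \cos{\left(3 z \right)} + \frac{5 \cos{\left(3 z \right)}}{2} = f(z).
F(0) = 0; F(-3) = \frac{10 \cos{\left(9 \right)}}{3} + \frac{745 \sin{\left(9 \right)}}{54}.
Integral = F(0) - F(-3) = - \frac{745 \sin{\left(9 \right)}}{54} - \frac{10 \cos{\left(9 \right)}}{3}.

Antiderivative: F(z) = - \frac{5 \left(18 z^{2} \sin{\left(3 z \right)} + 12 z \cos{\left(3 z \right)} - 13 \sin{\left(3 z \right)}\right)}{54}; value = - \frac{745 \sin{\left(9 \right)}}{54} - \frac{10 \cos{\left(9 \right)}}{3}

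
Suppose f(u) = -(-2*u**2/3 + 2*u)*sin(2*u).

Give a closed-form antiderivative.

An antiderivative is F(u) = -u**2*cos(2*u)/3 + u*sin(2*u)/3 + u*cos(2*u) - sin(2*u)/2 + cos(2*u)/6.

A first test for any F(u): its u-derivative must equal f(u) identically.
Check: d/du[-u**2*cos(2*u)/3 + u*sin(2*u)/3 + u*cos(2*u) - sin(2*u)/2 + cos(2*u)/6] = 2*u**2*sin(2*u)/3 - 2*u*sin(2*u), which equals f(u).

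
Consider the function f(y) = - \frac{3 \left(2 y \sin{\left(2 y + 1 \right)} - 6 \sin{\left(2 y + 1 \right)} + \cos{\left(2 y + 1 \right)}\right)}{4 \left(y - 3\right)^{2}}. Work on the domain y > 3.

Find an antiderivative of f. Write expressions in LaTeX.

Recognize the product-rule pattern: f = u'v + uv' with u = \frac{3}{4 \left(y - 3\right)}, v = \cos{\left(2 y + 1 \right)}, so integration by parts undoes it.
Check: d/dy[\frac{3 \cos{\left(2 y + 1 \right)}}{4 \left(y - 3\right)}] = \frac{- 6 y \sin{\left(2 y + 1 \right)} + 18 \sin{\left(2 y + 1 \right)} - 3 \cos{\left(2 y + 1 \right)}}{4 y^{2} - 24 y + 36}, which equals f(y).

An antiderivative is F(y) = \frac{3 \cos{\left(2 y + 1 \right)}}{4 \left(y - 3\right)}.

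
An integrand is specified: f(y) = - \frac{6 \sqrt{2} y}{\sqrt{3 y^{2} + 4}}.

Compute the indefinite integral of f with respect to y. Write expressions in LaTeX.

The substitution u = \frac{3 y^{2}}{2} + 2 works: f is exactly (dF/du)*(du/dy) for that inner function.
Check: d/dy[- 2 \sqrt{2} \sqrt{3 y^{2} + 4}] = - \frac{6 \sqrt{2} y}{\sqrt{3 y^{2} + 4}} = f(y).

F(y) = - 2 \sqrt{2} \sqrt{3 y^{2} + 4} + C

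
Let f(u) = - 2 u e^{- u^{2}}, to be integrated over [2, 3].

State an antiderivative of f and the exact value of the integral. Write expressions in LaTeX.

Antiderivative: F(u) = e^{- u^{2}}; value = - \frac{1}{e^{4}} + e^{-9}

f matches the chain-rule pattern g'(h)*h' with inner function h(u) = - u^{2}; substituting w = h(u) collapses the integral.
F(u) = e^{- u^{2}} is an antiderivative of f.
Check: d/du[e^{- u^{2}}] = - 2 u e^{- u^{2}} = f(u).
F(3) = e^{-9}; F(2) = e^{-4}.
Integral = F(3) - F(2) = - \frac{1}{e^{4}} + e^{-9}.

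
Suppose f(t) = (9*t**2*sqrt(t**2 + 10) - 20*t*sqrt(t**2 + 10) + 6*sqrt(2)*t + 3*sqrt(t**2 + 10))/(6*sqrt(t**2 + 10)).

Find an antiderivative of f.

An antiderivative is F(t) = sqrt(2)*(3*sqrt(2)*t**3 - 10*sqrt(2)*t**2 + 3*sqrt(2)*t + 12*sqrt(t**2 + 10) - 8*sqrt(2))/12.

Since d/dt undoes antidifferentiation here, F'(t) = f(t) is required of F(t).
Check: d/dt[sqrt(2)*(3*sqrt(2)*t**3 - 10*sqrt(2)*t**2 + 3*sqrt(2)*t + 12*sqrt(t**2 + 10) - 8*sqrt(2))/12] = (9*t**2*sqrt(t**2 + 10) - 20*t*sqrt(t**2 + 10) + 6*sqrt(2)*t + 3*sqrt(t**2 + 10))/(6*sqrt(t**2 + 10)) = f(t).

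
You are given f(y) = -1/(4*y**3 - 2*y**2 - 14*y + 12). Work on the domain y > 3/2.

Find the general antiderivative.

F(y) = -log(y - 3/2)/7 + log(y - 1)/6 - log(y + 2)/42 + C

The denominator factors as 2*(y - 1)*(y + 2)*(2*y - 3); partial fractions split f into directly integrable pieces: -2/(7*(2*y - 3)) - 1/(42*(y + 2)) + 1/(6*(y - 1)).
Check: d/dy[-log(y - 3/2)/7 + log(y - 1)/6 - log(y + 2)/42] = -1/(4*y**3 - 2*y**2 - 14*y + 12) = f(y).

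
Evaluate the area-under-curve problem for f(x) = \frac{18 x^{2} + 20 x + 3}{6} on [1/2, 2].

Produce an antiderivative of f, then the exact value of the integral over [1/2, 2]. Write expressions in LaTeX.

Antiderivative: F(x) = x^{3} + \frac{5 x^{2}}{3} + \frac{x}{2}; value = \frac{119}{8}

An antiderivative F(x) passes only if d/dx[F] lands on f(x) exactly.
F(x) = x^{3} + \frac{5 x^{2}}{3} + \frac{x}{2} is an antiderivative of f.
Check: d/dx[x^{3} + \frac{5 x^{2}}{3} + \frac{x}{2}] = 3 x^{2} + \frac{10 x}{3} + \frac{1}{2}, which equals f(x).
F(2) = \frac{47}{3}; F(1/2) = \frac{19}{24}.
Integral = F(2) - F(1/2) = \frac{119}{8}.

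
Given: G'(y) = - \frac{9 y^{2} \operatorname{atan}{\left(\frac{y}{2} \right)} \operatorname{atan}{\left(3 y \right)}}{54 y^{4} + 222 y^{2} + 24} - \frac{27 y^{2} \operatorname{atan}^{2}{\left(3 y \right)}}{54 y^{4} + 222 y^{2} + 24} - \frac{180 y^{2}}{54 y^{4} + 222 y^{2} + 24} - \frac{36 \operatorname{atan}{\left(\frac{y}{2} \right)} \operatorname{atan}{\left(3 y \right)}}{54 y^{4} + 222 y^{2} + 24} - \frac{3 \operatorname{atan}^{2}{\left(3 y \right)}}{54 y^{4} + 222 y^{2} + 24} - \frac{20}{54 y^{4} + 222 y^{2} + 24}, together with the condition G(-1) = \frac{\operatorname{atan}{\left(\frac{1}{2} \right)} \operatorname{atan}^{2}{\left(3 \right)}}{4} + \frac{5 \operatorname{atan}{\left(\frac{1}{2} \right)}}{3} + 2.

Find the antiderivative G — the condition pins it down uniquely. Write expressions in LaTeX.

Integrate term by term and add the pieces.
A general antiderivative is - \frac{\operatorname{atan}{\left(\frac{y}{2} \right)} \operatorname{atan}^{2}{\left(3 y \right)}}{4} - \frac{5 \operatorname{atan}{\left(\frac{y}{2} \right)}}{3} + C.
The condition gives C = \frac{\operatorname{atan}{\left(\frac{1}{2} \right)} \operatorname{atan}^{2}{\left(3 \right)}}{4} + \frac{5 \operatorname{atan}{\left(\frac{1}{2} \right)}}{3} + 2 - (\frac{\operatorname{atan}{\left(\frac{1}{2} \right)} \operatorname{atan}^{2}{\left(3 \right)}}{4} + \frac{5 \operatorname{atan}{\left(\frac{1}{2} \right)}}{3}) = 2.
So G(y) = - \frac{\operatorname{atan}{\left(\frac{y}{2} \right)} \operatorname{atan}^{2}{\left(3 y \right)}}{4} - \frac{5 \operatorname{atan}{\left(\frac{y}{2} \right)}}{3} + 2.
Check: d/dy[- \frac{\operatorname{atan}{\left(\frac{y}{2} \right)} \operatorname{atan}^{2}{\left(3 y \right)}}{4} - \frac{5 \operatorname{atan}{\left(\frac{y}{2} \right)}}{3} + 2] = \frac{- 9 y^{2} \operatorname{atan}{\left(\frac{y}{2} \right)} \operatorname{atan}{\left(3 y \right)} - 27 y^{2} \operatorname{atan}^{2}{\left(3 y \right)} - 180 y^{2} - 36 \operatorname{atan}{\left(\frac{y}{2} \right)} \operatorname{atan}{\left(3 y \right)} - 3 \operatorname{atan}^{2}{\left(3 y \right)} - 20}{54 y^{4} + 222 y^{2} + 24}, which equals G'(y).

G(y) = - \frac{\operatorname{atan}{\left(\frac{y}{2} \right)} \operatorname{atan}^{2}{\left(3 y \right)}}{4} - \frac{5 \operatorname{atan}{\left(\frac{y}{2} \right)}}{3} + 2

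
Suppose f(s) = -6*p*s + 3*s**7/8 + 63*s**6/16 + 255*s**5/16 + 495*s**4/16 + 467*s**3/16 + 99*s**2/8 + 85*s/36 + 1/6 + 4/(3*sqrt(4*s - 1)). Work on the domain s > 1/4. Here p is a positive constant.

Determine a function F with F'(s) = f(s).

An antiderivative is F(s) = -3*p*s**2 + 3*s**8/64 + 9*s**7/16 + 85*s**6/32 + 99*s**5/16 + 467*s**4/64 + 33*s**3/8 + 85*s**2/72 + s/6 + 2*sqrt(4*s - 1)/3.

The integrand splits into summands that can be handled one at a time.
Check: d/ds[-3*p*s**2 + 3*s**8/64 + 9*s**7/16 + 85*s**6/32 + 99*s**5/16 + 467*s**4/64 + 33*s**3/8 + 85*s**2/72 + s/6 + 2*sqrt(4*s - 1)/3] = (-864*p*s*sqrt(4*s - 1) + 54*s**7*sqrt(4*s - 1) + 567*s**6*sqrt(4*s - 1) + 2295*s**5*sqrt(4*s - 1) + 4455*s**4*sqrt(4*s - 1) + 4203*s**3*sqrt(4*s - 1) + 1782*s**2*sqrt(4*s - 1) + 340*s*sqrt(4*s - 1) + 24*sqrt(4*s - 1) + 192)/(144*sqrt(4*s - 1)), which equals f(s).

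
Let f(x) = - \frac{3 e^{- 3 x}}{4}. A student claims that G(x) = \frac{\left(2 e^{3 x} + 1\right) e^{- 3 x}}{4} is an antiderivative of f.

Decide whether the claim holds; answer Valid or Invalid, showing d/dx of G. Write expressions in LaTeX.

Valid - differentiating G returns exactly f.

d/dx[G] = - \frac{3 e^{- 3 x}}{4}
This equals f(x) exactly, so the claim holds.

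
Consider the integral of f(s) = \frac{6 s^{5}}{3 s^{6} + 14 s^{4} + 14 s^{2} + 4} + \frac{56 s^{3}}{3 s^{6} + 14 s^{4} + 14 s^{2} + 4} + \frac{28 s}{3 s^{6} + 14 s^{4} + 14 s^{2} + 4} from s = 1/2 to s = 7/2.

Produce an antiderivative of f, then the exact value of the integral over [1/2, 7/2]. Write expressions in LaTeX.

The integrand splits into summands that can be handled one at a time.
F(s) = 5 \log{\left(2 s^{2} + \frac{4}{3} \right)} - 2 \log{\left(s^{4} + 4 s^{2} + 2 \right)} is an antiderivative of f.
Check: d/ds[5 \log{\left(2 s^{2} + \frac{4}{3} \right)} - 2 \log{\left(s^{4} + 4 s^{2} + 2 \right)}] = \frac{6 s^{5} + 56 s^{3} + 28 s}{3 s^{6} + 14 s^{4} + 14 s^{2} + 4}, which equals f(s).
F(7/2) = - 2 \log{\left(\frac{3217}{16} \right)} + 5 \log{\left(\frac{155}{6} \right)}; F(1/2) = - 2 \log{\left(\frac{49}{16} \right)} + 5 \log{\left(\frac{11}{6} \right)}.
Integral = F(7/2) - F(1/2) = - 2 \log{\left(\frac{3217}{16} \right)} - 5 \log{\left(\frac{11}{6} \right)} + 2 \log{\left(\frac{49}{16} \right)} + 5 \log{\left(\frac{155}{6} \right)}.

Antiderivative: F(s) = 5 \log{\left(2 s^{2} + \frac{4}{3} \right)} - 2 \log{\left(s^{4} + 4 s^{2} + 2 \right)}; value = - 2 \log{\left(\frac{3217}{16} \right)} - 5 \log{\left(\frac{11}{6} \right)} + 2 \log{\left(\frac{49}{16} \right)} + 5 \log{\left(\frac{155}{6} \right)}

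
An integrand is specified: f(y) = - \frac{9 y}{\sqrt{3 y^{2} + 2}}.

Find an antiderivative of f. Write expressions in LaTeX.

The substitution u = 3 y^{2} + 2 works: f is exactly (dF/du)*(du/dy) for that inner function.
Check: d/dy[- 3 \sqrt{3 y^{2} + 2}] = - \frac{9 y}{\sqrt{3 y^{2} + 2}} = f(y).

An antiderivative is F(y) = - 3 \sqrt{3 y^{2} + 2}.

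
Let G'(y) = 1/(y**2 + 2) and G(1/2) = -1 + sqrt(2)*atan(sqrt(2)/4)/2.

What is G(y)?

Any candidate G(y) must reproduce the stated G'(y) exactly.
A general antiderivative is sqrt(2)*atan(sqrt(2)*y/2)/2 + C.
The condition gives C = -1 + sqrt(2)*atan(sqrt(2)/4)/2 - (sqrt(2)*atan(sqrt(2)/4)/2) = -1.
So G(y) = sqrt(2)*atan(sqrt(2)*y/2)/2 - 1.
Check: d/dy[sqrt(2)*atan(sqrt(2)*y/2)/2 - 1] = 1/(y**2 + 2) = G'(y).

G(y) = sqrt(2)*atan(sqrt(2)*y/2)/2 - 1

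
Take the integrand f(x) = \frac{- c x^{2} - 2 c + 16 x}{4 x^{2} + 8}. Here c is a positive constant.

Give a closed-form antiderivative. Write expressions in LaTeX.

An antiderivative is F(x) = - \frac{c x - 4 \log{\left(\frac{x^{4}}{2} + 2 x^{2} + 2 \right)}}{4}.

Since d/dx undoes antidifferentiation here, F'(x) = f(x) is required of F(x).
Check: d/dx[- \frac{c x - 4 \log{\left(\frac{x^{4}}{2} + 2 x^{2} + 2 \right)}}{4}] = \frac{- c x^{2} - 2 c + 16 x}{4 x^{2} + 8} = f(x).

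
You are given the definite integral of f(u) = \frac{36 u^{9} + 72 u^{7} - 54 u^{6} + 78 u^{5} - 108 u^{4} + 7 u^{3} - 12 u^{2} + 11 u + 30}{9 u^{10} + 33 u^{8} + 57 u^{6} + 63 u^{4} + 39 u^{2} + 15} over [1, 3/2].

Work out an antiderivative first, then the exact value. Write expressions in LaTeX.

Antiderivative: F(u) = \frac{12 u + 12 \left(u^{4} + u^{2} + 1\right) \log{\left(u^{2} + \frac{5}{3} \right)} + 5}{6 \left(u^{4} + u^{2} + 1\right)}; value = - 2 \log{\left(\frac{8}{3} \right)} - \frac{1157}{2394} + 2 \log{\left(\frac{47}{12} \right)}

For F(u) to be correct the identity F'(u) - f(u) = 0 must hold.
F(u) = \frac{12 u + 12 \left(u^{4} + u^{2} + 1\right) \log{\left(u^{2} + \frac{5}{3} \right)} + 5}{6 \left(u^{4} + u^{2} + 1\right)} is an antiderivative of f.
Check: d/du[\frac{12 u + 12 \left(u^{4} + u^{2} + 1\right) \log{\left(u^{2} + \frac{5}{3} \right)} + 5}{6 \left(u^{4} + u^{2} + 1\right)}] = \frac{36 u^{9} + 72 u^{7} - 54 u^{6} + 78 u^{5} - 108 u^{4} + 7 u^{3} - 12 u^{2} + 11 u + 30}{9 u^{10} + 33 u^{8} + 57 u^{6} + 63 u^{4} + 39 u^{2} + 15} = f(u).
F(3/2) = \frac{184}{399} + 2 \log{\left(\frac{47}{12} \right)}; F(1) = \frac{17}{18} + 2 \log{\left(\frac{8}{3} \right)}.
Integral = F(3/2) - F(1) = - 2 \log{\left(\frac{8}{3} \right)} - \frac{1157}{2394} + 2 \log{\left(\frac{47}{12} \right)}.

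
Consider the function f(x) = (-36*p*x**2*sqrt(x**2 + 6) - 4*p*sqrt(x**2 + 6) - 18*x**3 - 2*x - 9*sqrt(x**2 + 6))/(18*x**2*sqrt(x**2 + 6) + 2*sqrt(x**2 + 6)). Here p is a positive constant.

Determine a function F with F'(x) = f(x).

An antiderivative is F(x) = -2*p*x - sqrt(x**2 + 6) - 3*atan(3*x)/2.

Recover f(x) by differentiating a candidate F(x); any mismatch rules it out.
Check: d/dx[-2*p*x - sqrt(x**2 + 6) - 3*atan(3*x)/2] = (-36*p*x**2*sqrt(x**2 + 6) - 4*p*sqrt(x**2 + 6) - 18*x**3 - 2*x - 9*sqrt(x**2 + 6))/(18*x**2*sqrt(x**2 + 6) + 2*sqrt(x**2 + 6)) = f(x).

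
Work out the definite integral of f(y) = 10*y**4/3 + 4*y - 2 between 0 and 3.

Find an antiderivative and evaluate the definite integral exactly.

Antiderivative: F(y) = 2*y**5/3 + 2*y**2 - 2*y; value = 174

The integrand splits into summands that can be handled one at a time.
F(y) = 2*y**5/3 + 2*y**2 - 2*y is an antiderivative of f.
Check: d/dy[2*y**5/3 + 2*y**2 - 2*y] = 10*y**4/3 + 4*y - 2 = f(y).
F(3) = 174; F(0) = 0.
Integral = F(3) - F(0) = 174.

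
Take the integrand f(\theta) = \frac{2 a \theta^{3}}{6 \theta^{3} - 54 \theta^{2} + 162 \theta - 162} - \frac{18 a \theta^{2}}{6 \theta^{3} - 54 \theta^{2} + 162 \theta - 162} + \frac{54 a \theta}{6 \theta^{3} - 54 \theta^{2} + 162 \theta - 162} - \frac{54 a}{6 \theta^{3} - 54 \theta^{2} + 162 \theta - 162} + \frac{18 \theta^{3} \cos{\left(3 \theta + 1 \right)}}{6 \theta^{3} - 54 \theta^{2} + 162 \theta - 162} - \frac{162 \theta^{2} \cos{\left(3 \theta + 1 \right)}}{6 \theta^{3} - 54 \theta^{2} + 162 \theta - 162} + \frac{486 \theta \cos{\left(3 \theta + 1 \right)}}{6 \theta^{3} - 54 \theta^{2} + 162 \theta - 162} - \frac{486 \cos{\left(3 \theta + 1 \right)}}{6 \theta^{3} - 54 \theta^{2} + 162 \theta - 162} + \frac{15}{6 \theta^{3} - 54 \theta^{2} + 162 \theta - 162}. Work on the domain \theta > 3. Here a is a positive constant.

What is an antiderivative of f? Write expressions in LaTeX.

The integrand splits into summands that can be handled one at a time.
Check: d/d\theta[\frac{a \theta}{3} + \sin{\left(3 \theta + 1 \right)} - \frac{5}{4 \theta^{2} - 24 \theta + 36}] = \frac{2 a \theta^{3} - 18 a \theta^{2} + 54 a \theta - 54 a + 18 \theta^{3} \cos{\left(3 \theta + 1 \right)} - 162 \theta^{2} \cos{\left(3 \theta + 1 \right)} + 486 \theta \cos{\left(3 \theta + 1 \right)} - 486 \cos{\left(3 \theta + 1 \right)} + 15}{6 \theta^{3} - 54 \theta^{2} + 162 \theta - 162}, which equals f(\theta).

An antiderivative is F(\theta) = \frac{a \theta}{3} + \sin{\left(3 \theta + 1 \right)} - \frac{5}{4 \theta^{2} - 24 \theta + 36}.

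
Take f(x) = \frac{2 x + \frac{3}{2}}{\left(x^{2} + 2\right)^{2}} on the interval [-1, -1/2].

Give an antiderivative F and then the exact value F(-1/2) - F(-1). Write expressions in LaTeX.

For F(x) to be correct the identity F'(x) - f(x) = 0 must hold.
F(x) = \frac{3 \sqrt{2} x^{2} \operatorname{atan}{\left(\frac{\sqrt{2} x}{2} \right)} + 6 x + 6 \sqrt{2} \operatorname{atan}{\left(\frac{\sqrt{2} x}{2} \right)} - 16}{16 x^{2} + 32} is an antiderivative of f.
Check: d/dx[\frac{3 \sqrt{2} x^{2} \operatorname{atan}{\left(\frac{\sqrt{2} x}{2} \right)} + 6 x + 6 \sqrt{2} \operatorname{atan}{\left(\frac{\sqrt{2} x}{2} \right)} - 16}{16 x^{2} + 32}] = \frac{4 x + 3}{2 x^{4} + 8 x^{2} + 8}, which equals f(x).
F(-1/2) = - \frac{19}{36} - \frac{3 \sqrt{2} \operatorname{atan}{\left(\frac{\sqrt{2}}{4} \right)}}{16}; F(-1) = - \frac{11}{24} - \frac{3 \sqrt{2} \operatorname{atan}{\left(\frac{\sqrt{2}}{2} \right)}}{16}.
Integral = F(-1/2) - F(-1) = - \frac{3 \sqrt{2} \operatorname{atan}{\left(\frac{\sqrt{2}}{4} \right)}}{16} - \frac{5}{72} + \frac{3 \sqrt{2} \operatorname{atan}{\left(\frac{\sqrt{2}}{2} \right)}}{16}.

Antiderivative: F(x) = \frac{3 \sqrt{2} x^{2} \operatorname{atan}{\left(\frac{\sqrt{2} x}{2} \right)} + 6 x + 6 \sqrt{2} \operatorname{atan}{\left(\frac{\sqrt{2} x}{2} \right)} - 16}{16 x^{2} + 32}; value = - \frac{3 \sqrt{2} \operatorname{atan}{\left(\frac{\sqrt{2}}{4} \right)}}{16} - \frac{5}{72} + \frac{3 \sqrt{2} \operatorname{atan}{\left(\frac{\sqrt{2}}{2} \right)}}{16}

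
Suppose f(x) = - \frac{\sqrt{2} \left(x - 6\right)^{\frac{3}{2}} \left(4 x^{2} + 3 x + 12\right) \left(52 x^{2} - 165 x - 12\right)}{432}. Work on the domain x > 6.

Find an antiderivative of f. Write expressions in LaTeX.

Recognize the product-rule pattern: f = u'v + uv' with u = - \frac{4 \left(\frac{x}{2} - 3\right)^{\frac{5}{2}}}{3}, v = \left(- \frac{2 x^{2}}{3} - \frac{x}{2} - 2\right)^{2}, so integration by parts undoes it.
Check: d/dx[- \frac{4 x^{6} \sqrt{\frac{x}{2} - 3}}{27} + \frac{14 x^{5} \sqrt{\frac{x}{2} - 3}}{9} - \frac{131 x^{4} \sqrt{\frac{x}{2} - 3}}{36} + 3 x^{3} \sqrt{\frac{x}{2} - 3} - \frac{85 x^{2} \sqrt{\frac{x}{2} - 3}}{3} - 8 x \sqrt{\frac{x}{2} - 3} - 48 \sqrt{\frac{x}{2} - 3}] = \frac{\sqrt{2} \left(- 208 x^{6} + 3000 x^{5} - 13617 x^{4} + 21132 x^{3} - 26964 x^{2} + 70848 x + 5184\right)}{432 \sqrt{x - 6}}, which equals f(x).

An antiderivative is F(x) = - \frac{4 x^{6} \sqrt{\frac{x}{2} - 3}}{27} + \frac{14 x^{5} \sqrt{\frac{x}{2} - 3}}{9} - \frac{131 x^{4} \sqrt{\frac{x}{2} - 3}}{36} + 3 x^{3} \sqrt{\frac{x}{2} - 3} - \frac{85 x^{2} \sqrt{\frac{x}{2} - 3}}{3} - 8 x \sqrt{\frac{x}{2} - 3} - 48 \sqrt{\frac{x}{2} - 3}.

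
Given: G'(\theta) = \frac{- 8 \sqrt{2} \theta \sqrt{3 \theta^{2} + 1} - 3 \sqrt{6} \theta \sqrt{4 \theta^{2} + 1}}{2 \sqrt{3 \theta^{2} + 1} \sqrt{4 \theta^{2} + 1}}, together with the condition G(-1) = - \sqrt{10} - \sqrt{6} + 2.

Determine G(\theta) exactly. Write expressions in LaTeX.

Differentiate the proposed G(\theta) back; it has to land on the given G'(\theta).
A general antiderivative is - 2 \sqrt{2 \theta^{2} + \frac{1}{2}} - \frac{3 \sqrt{2 \theta^{2} + \frac{2}{3}}}{2} + C.
The condition gives C = - \sqrt{10} - \sqrt{6} + 2 - (- \sqrt{10} - \sqrt{6}) = 2.
So G(\theta) = \frac{- \sqrt{6} \sqrt{3 \theta^{2} + 1} - 2 \sqrt{2} \sqrt{4 \theta^{2} + 1} + 4}{2}.
Check: d/d\theta[\frac{- \sqrt{6} \sqrt{3 \theta^{2} + 1} - 2 \sqrt{2} \sqrt{4 \theta^{2} + 1} + 4}{2}] = \frac{- 8 \sqrt{2} \theta \sqrt{3 \theta^{2} + 1} - 3 \sqrt{6} \theta \sqrt{4 \theta^{2} + 1}}{2 \sqrt{3 \theta^{2} + 1} \sqrt{4 \theta^{2} + 1}} = G'(\theta).

G(\theta) = \frac{- \sqrt{6} \sqrt{3 \theta^{2} + 1} - 2 \sqrt{2} \sqrt{4 \theta^{2} + 1} + 4}{2}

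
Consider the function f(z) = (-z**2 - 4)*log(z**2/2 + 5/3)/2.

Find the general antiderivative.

F(z) = z**3/9 + 26*z/9 + (-z**3/6 - 2*z)*log(z**2/2 + 5/3) - 26*sqrt(30)*atan(sqrt(30)*z/10)/27 + C

Whatever form F(z) takes, F'(z) = f(z) is non-negotiable.
Check: d/dz[z**3/9 + 26*z/9 + (-z**3/6 - 2*z)*log(z**2/2 + 5/3) - 26*sqrt(30)*atan(sqrt(30)*z/10)/27] = -z**2*log(3*z**2 + 10)/2 + z**2*log(6)/2 - 2*log(3*z**2 + 10) + 2*log(6), which equals f(z).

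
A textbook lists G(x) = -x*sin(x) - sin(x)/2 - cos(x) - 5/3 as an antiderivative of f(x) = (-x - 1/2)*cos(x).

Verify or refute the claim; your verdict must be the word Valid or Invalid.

d/dx[G] = -x*cos(x) - cos(x)/2
This equals f(x) exactly, so the claim holds.

Valid. The derivative of G reproduces f.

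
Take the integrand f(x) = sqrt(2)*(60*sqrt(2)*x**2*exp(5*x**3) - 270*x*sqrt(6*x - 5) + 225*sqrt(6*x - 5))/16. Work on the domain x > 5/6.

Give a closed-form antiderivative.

An antiderivative is F(x) = -27*x**2*sqrt(3*x - 5/2)/2 + 45*x*sqrt(3*x - 5/2)/2 - 75*sqrt(3*x - 5/2)/8 + exp(5*x**3)/2.

Whatever form F(x) takes, F'(x) = f(x) is non-negotiable.
Check: d/dx[-27*x**2*sqrt(3*x - 5/2)/2 + 45*x*sqrt(3*x - 5/2)/2 - 75*sqrt(3*x - 5/2)/8 + exp(5*x**3)/2] = sqrt(2)*(60*sqrt(2)*x**2*sqrt(6*x - 5)*exp(5*x**3) - 1620*x**2 + 2700*x - 1125)/(16*sqrt(6*x - 5)), which equals f(x).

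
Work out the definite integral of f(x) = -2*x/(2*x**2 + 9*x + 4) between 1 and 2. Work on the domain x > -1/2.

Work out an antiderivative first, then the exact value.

Factor the denominator ((x + 4)*(2*x + 1)) and decompose: f = 2/(7*(2*x + 1)) - 8/(7*(x + 4)); each piece integrates to a log, atan, or power term.
F(x) = log(x + 1/2)/7 - 8*log(x + 4)/7 is an antiderivative of f.
Check: d/dx[log(x + 1/2)/7 - 8*log(x + 4)/7] = -2*x/(2*x**2 + 9*x + 4) = f(x).
F(2) = -8*log(6)/7 + log(5/2)/7; F(1) = -8*log(5)/7 + log(3/2)/7.
Integral = F(2) - F(1) = -8*log(6)/7 - log(3/2)/7 + log(5/2)/7 + 8*log(5)/7.

Antiderivative: F(x) = log(x + 1/2)/7 - 8*log(x + 4)/7; value = -8*log(6)/7 - log(3/2)/7 + log(5/2)/7 + 8*log(5)/7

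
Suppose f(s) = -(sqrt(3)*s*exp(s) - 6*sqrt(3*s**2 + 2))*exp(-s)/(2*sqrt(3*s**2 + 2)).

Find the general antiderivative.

F(s) = -sqrt(s**2 + 2/3)/2 - 3*exp(-s) + C

Differentiate the proposed F(s) back; it has to land on f(s) exactly.
Check: d/ds[-sqrt(s**2 + 2/3)/2 - 3*exp(-s)] = (-sqrt(3)*s*exp(s) + 6*sqrt(3*s**2 + 2))*exp(-s)/(2*sqrt(3*s**2 + 2)), which equals f(s).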